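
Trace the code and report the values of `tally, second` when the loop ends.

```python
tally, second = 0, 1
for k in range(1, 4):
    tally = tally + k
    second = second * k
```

Let's trace through this code step by step.

Initialize: tally = 0
Initialize: second = 1
Entering loop: for k in range(1, 4):
After iteration 1: k = 1, tally = 1, second = 1
After iteration 2: k = 2, tally = 3, second = 2
After iteration 3: k = 3, tally = 6, second = 6
Loop ends.

Final answer: 6, 6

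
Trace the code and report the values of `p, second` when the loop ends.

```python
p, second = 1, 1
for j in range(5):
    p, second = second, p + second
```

Let's trace through this code step by step.

Initialize: p = 1
Initialize: second = 1
Entering loop: for j in range(5):
After iteration 1: j = 0, p = 1, second = 2
After iteration 2: j = 1, p = 2, second = 3
After iteration 3: j = 2, p = 3, second = 5
After iteration 4: j = 3, p = 5, second = 8
After iteration 5: j = 4, p = 8, second = 13
Loop ends.

Final answer: 8, 13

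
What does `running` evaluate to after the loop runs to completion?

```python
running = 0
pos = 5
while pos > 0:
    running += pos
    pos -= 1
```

Let's trace through this code step by step.

Initialize: running = 0
Initialize: pos = 5
Entering loop: while pos > 0:
After iteration 1: running = 5, pos = 4
After iteration 2: running = 9, pos = 3
After iteration 3: running = 12, pos = 2
After iteration 4: running = 14, pos = 1
After iteration 5: running = 15, pos = 0
Loop ends.

Final answer: 15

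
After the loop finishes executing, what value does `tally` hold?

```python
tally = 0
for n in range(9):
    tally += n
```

Let's trace through this code step by step.

Initialize: tally = 0
Entering loop: for n in range(9):
After iteration 1: n = 0, tally = 0
After iteration 2: n = 1, tally = 1
After iteration 3: n = 2, tally = 3
After iteration 4: n = 3, tally = 6
After iteration 5: n = 4, tally = 10
After iteration 6: n = 5, tally = 15
After iteration 7: n = 6, tally = 21
After iteration 8: n = 7, tally = 28
After iteration 9: n = 8, tally = 36
Loop ends.

Final answer: 36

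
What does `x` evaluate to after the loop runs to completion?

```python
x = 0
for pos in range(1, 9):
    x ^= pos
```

Let's trace through this code step by step.

Initialize: x = 0
Entering loop: for pos in range(1, 9):
After iteration 1: pos = 1, x = 1
After iteration 2: pos = 2, x = 3
After iteration 3: pos = 3, x = 0
After iteration 4: pos = 4, x = 4
After iteration 5: pos = 5, x = 1
After iteration 6: pos = 6, x = 7
After iteration 7: pos = 7, x = 0
After iteration 8: pos = 8, x = 8
Loop ends.

Final answer: 8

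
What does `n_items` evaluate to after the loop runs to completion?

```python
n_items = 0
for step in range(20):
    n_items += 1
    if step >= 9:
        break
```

Let's trace through this code step by step.

Initialize: n_items = 0
Entering loop: for step in range(20):
After iteration 1: step = 0, n_items = 1
After iteration 2: step = 1, n_items = 2
After iteration 3: step = 2, n_items = 3
After iteration 4: step = 3, n_items = 4
After iteration 5: step = 4, n_items = 5
After iteration 6: step = 5, n_items = 6
After iteration 7: step = 6, n_items = 7
After iteration 8: step = 7, n_items = 8
After iteration 9: step = 8, n_items = 9
After iteration 10: step = 9, n_items = 10
Loop ends.

Final answer: 10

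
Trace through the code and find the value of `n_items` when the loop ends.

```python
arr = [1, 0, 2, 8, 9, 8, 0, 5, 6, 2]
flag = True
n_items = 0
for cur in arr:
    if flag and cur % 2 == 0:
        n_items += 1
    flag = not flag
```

Let's trace through this code step by step.

Initialize: arr = [1, 0, 2, 8, 9, 8, 0, 5, 6, 2]
Initialize: flag = True
Initialize: n_items = 0
Entering loop: for cur in arr:
After iteration 1: cur = 1, flag = False, n_items = 0
After iteration 2: cur = 0, flag = True, n_items = 0
After iteration 3: cur = 2, flag = False, n_items = 1
After iteration 4: cur = 8, flag = True, n_items = 1
After iteration 5: cur = 9, flag = False, n_items = 1
After iteration 6: cur = 8, flag = True, n_items = 1
After iteration 7: cur = 0, flag = False, n_items = 2
After iteration 8: cur = 5, flag = True, n_items = 2
After iteration 9: cur = 6, flag = False, n_items = 3
After iteration 10: cur = 2, flag = True, n_items = 3
Loop ends.

Final answer: 3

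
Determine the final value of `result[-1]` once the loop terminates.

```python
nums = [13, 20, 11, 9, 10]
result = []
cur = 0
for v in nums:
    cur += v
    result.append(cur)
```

Let's trace through this code step by step.

Initialize: nums = [13, 20, 11, 9, 10]
Initialize: result = []
Initialize: cur = 0
Entering loop: for v in nums:
After iteration 1: v = 13, result = [13], cur = 13
After iteration 2: v = 20, result = [13, 33], cur = 33
After iteration 3: v = 11, result = [13, 33, 44], cur = 44
After iteration 4: v = 9, result = [13, 33, 44, 53], cur = 53
After iteration 5: v = 10, result = [13, 33, 44, 53, 63], cur = 63
Loop ends.
result[-1] = 63

Final answer: 63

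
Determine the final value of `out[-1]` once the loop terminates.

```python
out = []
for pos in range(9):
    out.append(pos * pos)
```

Let's trace through this code step by step.

Initialize: out = []
Entering loop: for pos in range(9):
After iteration 1: pos = 0, out = [0]
After iteration 2: pos = 1, out = [0, 1]
After iteration 3: pos = 2, out = [0, 1, 4]
After iteration 4: pos = 3, out = [0, 1, 4, 9]
After iteration 5: pos = 4, out = [0, 1, 4, 9, 16]
After iteration 6: pos = 5, out = [0, 1, 4, 9, 16, 25]
After iteration 7: pos = 6, out = [0, 1, 4, 9, 16, 25, 36]
After iteration 8: pos = 7, out = [0, 1, 4, 9, 16, 25, 36, 49]
After iteration 9: pos = 8, out = [0, 1, 4, 9, 16, 25, 36, 49, 64]
Loop ends.
out[-1] = 64

Final answer: 64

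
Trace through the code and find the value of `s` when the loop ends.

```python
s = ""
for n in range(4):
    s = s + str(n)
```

Let's trace through this code step by step.

Initialize: s = ''
Entering loop: for n in range(4):
After iteration 1: n = 0, s = '0'
After iteration 2: n = 1, s = '01'
After iteration 3: n = 2, s = '012'
After iteration 4: n = 3, s = '0123'
Loop ends.

Final answer: '0123'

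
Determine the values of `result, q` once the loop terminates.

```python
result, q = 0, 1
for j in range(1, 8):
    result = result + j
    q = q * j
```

Let's trace through this code step by step.

Initialize: result = 0
Initialize: q = 1
Entering loop: for j in range(1, 8):
After iteration 1: j = 1, result = 1, q = 1
After iteration 2: j = 2, result = 3, q = 2
After iteration 3: j = 3, result = 6, q = 6
After iteration 4: j = 4, result = 10, q = 24
After iteration 5: j = 5, result = 15, q = 120
After iteration 6: j = 6, result = 21, q = 720
After iteration 7: j = 7, result = 28, q = 5040
Loop ends.

Final answer: 28, 5040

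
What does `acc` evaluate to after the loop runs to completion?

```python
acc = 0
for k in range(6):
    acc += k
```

Let's trace through this code step by step.

Initialize: acc = 0
Entering loop: for k in range(6):
After iteration 1: k = 0, acc = 0
After iteration 2: k = 1, acc = 1
After iteration 3: k = 2, acc = 3
After iteration 4: k = 3, acc = 6
After iteration 5: k = 4, acc = 10
After iteration 6: k = 5, acc = 15
Loop ends.

Final answer: 15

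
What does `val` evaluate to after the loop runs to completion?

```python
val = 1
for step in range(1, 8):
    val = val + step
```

Let's trace through this code step by step.

Initialize: val = 1
Entering loop: for step in range(1, 8):
After iteration 1: step = 1, val = 2
After iteration 2: step = 2, val = 4
After iteration 3: step = 3, val = 7
After iteration 4: step = 4, val = 11
After iteration 5: step = 5, val = 16
After iteration 6: step = 6, val = 22
After iteration 7: step = 7, val = 29
Loop ends.

Final answer: 29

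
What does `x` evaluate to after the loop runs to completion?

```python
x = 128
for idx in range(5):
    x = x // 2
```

Let's trace through this code step by step.

Initialize: x = 128
Entering loop: for idx in range(5):
After iteration 1: idx = 0, x = 64
After iteration 2: idx = 1, x = 32
After iteration 3: idx = 2, x = 16
After iteration 4: idx = 3, x = 8
After iteration 5: idx = 4, x = 4
Loop ends.

Final answer: 4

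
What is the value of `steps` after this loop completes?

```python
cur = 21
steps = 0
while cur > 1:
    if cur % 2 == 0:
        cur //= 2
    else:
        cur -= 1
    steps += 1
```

Let's trace through this code step by step.

Initialize: cur = 21
Initialize: steps = 0
Entering loop: while cur > 1:
After iteration 1: cur = 20, steps = 1
After iteration 2: cur = 10, steps = 2
After iteration 3: cur = 5, steps = 3
After iteration 4: cur = 4, steps = 4
After iteration 5: cur = 2, steps = 5
After iteration 6: cur = 1, steps = 6
Loop ends.

Final answer: 6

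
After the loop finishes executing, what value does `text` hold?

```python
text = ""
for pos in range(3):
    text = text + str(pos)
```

Let's trace through this code step by step.

Initialize: text = ''
Entering loop: for pos in range(3):
After iteration 1: pos = 0, text = '0'
After iteration 2: pos = 1, text = '01'
After iteration 3: pos = 2, text = '012'
Loop ends.

Final answer: '012'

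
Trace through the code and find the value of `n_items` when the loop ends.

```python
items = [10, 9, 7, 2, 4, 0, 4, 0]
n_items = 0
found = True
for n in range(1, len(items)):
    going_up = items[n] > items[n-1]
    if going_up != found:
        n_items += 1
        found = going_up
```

Let's trace through this code step by step.

Initialize: items = [10, 9, 7, 2, 4, 0, 4, 0]
Initialize: n_items = 0
Initialize: found = True
Entering loop: for n in range(1, len(items)):
After iteration 1: n = 1, n_items = 1, found = False, going_up = False
After iteration 2: n = 2, n_items = 1, found = False, going_up = False
After iteration 3: n = 3, n_items = 1, found = False, going_up = False
After iteration 4: n = 4, n_items = 2, found = True, going_up = True
After iteration 5: n = 5, n_items = 3, found = False, going_up = False
After iteration 6: n = 6, n_items = 4, found = True, going_up = True
After iteration 7: n = 7, n_items = 5, found = False, going_up = False
Loop ends.

Final answer: 5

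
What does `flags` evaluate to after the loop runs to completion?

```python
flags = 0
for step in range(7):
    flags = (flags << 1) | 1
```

Let's trace through this code step by step.

Initialize: flags = 0
Entering loop: for step in range(7):
After iteration 1: step = 0, flags = 1
After iteration 2: step = 1, flags = 3
After iteration 3: step = 2, flags = 7
After iteration 4: step = 3, flags = 15
After iteration 5: step = 4, flags = 31
After iteration 6: step = 5, flags = 63
After iteration 7: step = 6, flags = 127
Loop ends.

Final answer: 127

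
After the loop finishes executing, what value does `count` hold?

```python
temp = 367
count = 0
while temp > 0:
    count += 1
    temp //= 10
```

Let's trace through this code step by step.

Initialize: temp = 367
Initialize: count = 0
Entering loop: while temp > 0:
After iteration 1: temp = 36, count = 1
After iteration 2: temp = 3, count = 2
After iteration 3: temp = 0, count = 3
Loop ends.

Final answer: 3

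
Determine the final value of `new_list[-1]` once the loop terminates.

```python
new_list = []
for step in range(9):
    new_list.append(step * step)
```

Let's trace through this code step by step.

Initialize: new_list = []
Entering loop: for step in range(9):
After iteration 1: step = 0, new_list = [0]
After iteration 2: step = 1, new_list = [0, 1]
After iteration 3: step = 2, new_list = [0, 1, 4]
After iteration 4: step = 3, new_list = [0, 1, 4, 9]
After iteration 5: step = 4, new_list = [0, 1, 4, 9, 16]
After iteration 6: step = 5, new_list = [0, 1, 4, 9, 16, 25]
After iteration 7: step = 6, new_list = [0, 1, 4, 9, 16, 25, 36]
After iteration 8: step = 7, new_list = [0, 1, 4, 9, 16, 25, 36, 49]
After iteration 9: step = 8, new_list = [0, 1, 4, 9, 16, 25, 36, 49, 64]
Loop ends.
new_list[-1] = 64

Final answer: 64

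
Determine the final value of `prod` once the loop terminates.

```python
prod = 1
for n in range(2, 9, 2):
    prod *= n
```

Let's trace through this code step by step.

Initialize: prod = 1
Entering loop: for n in range(2, 9, 2):
After iteration 1: n = 2, prod = 2
After iteration 2: n = 4, prod = 8
After iteration 3: n = 6, prod = 48
After iteration 4: n = 8, prod = 384
Loop ends.

Final answer: 384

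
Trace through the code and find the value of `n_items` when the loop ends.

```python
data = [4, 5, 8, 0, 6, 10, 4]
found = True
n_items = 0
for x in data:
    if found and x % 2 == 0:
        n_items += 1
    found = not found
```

Let's trace through this code step by step.

Initialize: data = [4, 5, 8, 0, 6, 10, 4]
Initialize: found = True
Initialize: n_items = 0
Entering loop: for x in data:
After iteration 1: x = 4, found = False, n_items = 1
After iteration 2: x = 5, found = True, n_items = 1
After iteration 3: x = 8, found = False, n_items = 2
After iteration 4: x = 0, found = True, n_items = 2
After iteration 5: x = 6, found = False, n_items = 3
After iteration 6: x = 10, found = True, n_items = 3
After iteration 7: x = 4, found = False, n_items = 4
Loop ends.

Final answer: 4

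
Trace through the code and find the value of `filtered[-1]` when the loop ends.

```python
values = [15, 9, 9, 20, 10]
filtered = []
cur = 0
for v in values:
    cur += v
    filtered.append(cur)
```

Let's trace through this code step by step.

Initialize: values = [15, 9, 9, 20, 10]
Initialize: filtered = []
Initialize: cur = 0
Entering loop: for v in values:
After iteration 1: v = 15, filtered = [15], cur = 15
After iteration 2: v = 9, filtered = [15, 24], cur = 24
After iteration 3: v = 9, filtered = [15, 24, 33], cur = 33
After iteration 4: v = 20, filtered = [15, 24, 33, 53], cur = 53
After iteration 5: v = 10, filtered = [15, 24, 33, 53, 63], cur = 63
Loop ends.
filtered[-1] = 63

Final answer: 63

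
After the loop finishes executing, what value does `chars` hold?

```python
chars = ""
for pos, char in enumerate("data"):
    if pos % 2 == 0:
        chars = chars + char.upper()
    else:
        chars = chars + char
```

Let's trace through this code step by step.

Initialize: chars = ''
Entering loop: for pos, char in enumerate("data"):
After iteration 1: pos = 0, char = 'd', chars = 'D'
After iteration 2: pos = 1, char = 'a', chars = 'Da'
After iteration 3: pos = 2, char = 't', chars = 'DaT'
After iteration 4: pos = 3, char = 'a', chars = 'DaTa'
Loop ends.

Final answer: 'DaTa'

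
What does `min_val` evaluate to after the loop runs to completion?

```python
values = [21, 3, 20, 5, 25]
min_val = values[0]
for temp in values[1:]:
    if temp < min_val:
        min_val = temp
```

Let's trace through this code step by step.

Initialize: values = [21, 3, 20, 5, 25]
Initialize: min_val = 21
Entering loop: for temp in values[1:]:
After iteration 1: temp = 3, min_val = 3
After iteration 2: temp = 20, min_val = 3
After iteration 3: temp = 5, min_val = 3
After iteration 4: temp = 25, min_val = 3
Loop ends.

Final answer: 3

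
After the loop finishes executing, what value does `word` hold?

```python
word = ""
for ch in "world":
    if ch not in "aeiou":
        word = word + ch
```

Let's trace through this code step by step.

Initialize: word = ''
Entering loop: for ch in "world":
After iteration 1: ch = 'w', word = 'w'
After iteration 2: ch = 'o', word = 'w'
After iteration 3: ch = 'r', word = 'wr'
After iteration 4: ch = 'l', word = 'wrl'
After iteration 5: ch = 'd', word = 'wrld'
Loop ends.

Final answer: 'wrld'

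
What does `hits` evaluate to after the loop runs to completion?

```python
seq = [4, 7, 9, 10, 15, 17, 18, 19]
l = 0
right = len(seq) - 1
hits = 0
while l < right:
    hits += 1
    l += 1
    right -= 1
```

Let's trace through this code step by step.

Initialize: seq = [4, 7, 9, 10, 15, 17, 18, 19]
Initialize: l = 0
Initialize: right = 7
Initialize: hits = 0
Entering loop: while l < right:
After iteration 1: l = 1, right = 6, hits = 1
After iteration 2: l = 2, right = 5, hits = 2
After iteration 3: l = 3, right = 4, hits = 3
After iteration 4: l = 4, right = 3, hits = 4
Loop ends.

Final answer: 4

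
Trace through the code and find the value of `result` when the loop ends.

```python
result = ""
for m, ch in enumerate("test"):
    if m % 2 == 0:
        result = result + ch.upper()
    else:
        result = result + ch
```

Let's trace through this code step by step.

Initialize: result = ''
Entering loop: for m, ch in enumerate("test"):
After iteration 1: m = 0, ch = 't', result = 'T'
After iteration 2: m = 1, ch = 'e', result = 'Te'
After iteration 3: m = 2, ch = 's', result = 'TeS'
After iteration 4: m = 3, ch = 't', result = 'TeSt'
Loop ends.

Final answer: 'TeSt'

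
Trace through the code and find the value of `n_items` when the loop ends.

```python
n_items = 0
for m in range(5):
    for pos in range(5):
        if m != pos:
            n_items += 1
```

Let's trace through this code step by step.

Initialize: n_items = 0
Entering loop: for m in range(5):
After iteration 1: m = 0, n_items = 4
After iteration 2: m = 1, n_items = 8
After iteration 3: m = 2, n_items = 12
After iteration 4: m = 3, n_items = 16
After iteration 5: m = 4, n_items = 20
Loop ends.

Final answer: 20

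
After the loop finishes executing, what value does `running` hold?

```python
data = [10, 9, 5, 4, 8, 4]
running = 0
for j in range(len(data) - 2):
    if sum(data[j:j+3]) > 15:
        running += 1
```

Let's trace through this code step by step.

Initialize: data = [10, 9, 5, 4, 8, 4]
Initialize: running = 0
Entering loop: for j in range(len(data) - 2):
After iteration 1: j = 0, running = 1
After iteration 2: j = 1, running = 2
After iteration 3: j = 2, running = 3
After iteration 4: j = 3, running = 4
Loop ends.

Final answer: 4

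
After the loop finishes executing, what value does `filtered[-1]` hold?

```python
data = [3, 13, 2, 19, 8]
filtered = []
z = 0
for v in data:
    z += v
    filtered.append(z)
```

Let's trace through this code step by step.

Initialize: data = [3, 13, 2, 19, 8]
Initialize: filtered = []
Initialize: z = 0
Entering loop: for v in data:
After iteration 1: v = 3, filtered = [3], z = 3
After iteration 2: v = 13, filtered = [3, 16], z = 16
After iteration 3: v = 2, filtered = [3, 16, 18], z = 18
After iteration 4: v = 19, filtered = [3, 16, 18, 37], z = 37
After iteration 5: v = 8, filtered = [3, 16, 18, 37, 45], z = 45
Loop ends.
filtered[-1] = 45

Final answer: 45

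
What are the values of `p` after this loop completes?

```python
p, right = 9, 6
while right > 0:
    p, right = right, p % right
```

Let's trace through this code step by step.

Initialize: p = 9
Initialize: right = 6
Entering loop: while right > 0:
After iteration 1: p = 6, right = 3
After iteration 2: p = 3, right = 0
Loop ends.

Final answer: 3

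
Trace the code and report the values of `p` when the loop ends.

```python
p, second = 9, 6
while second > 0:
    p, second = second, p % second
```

Let's trace through this code step by step.

Initialize: p = 9
Initialize: second = 6
Entering loop: while second > 0:
After iteration 1: p = 6, second = 3
After iteration 2: p = 3, second = 0
Loop ends.

Final answer: 3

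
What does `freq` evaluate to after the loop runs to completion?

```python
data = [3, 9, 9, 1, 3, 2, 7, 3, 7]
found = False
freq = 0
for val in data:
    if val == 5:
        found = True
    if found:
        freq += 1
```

Let's trace through this code step by step.

Initialize: data = [3, 9, 9, 1, 3, 2, 7, 3, 7]
Initialize: found = False
Initialize: freq = 0
Entering loop: for val in data:
After iteration 1: val = 3, freq = 0
After iteration 2: val = 9, freq = 0
After iteration 3: val = 9, freq = 0
After iteration 4: val = 1, freq = 0
After iteration 5: val = 3, freq = 0
After iteration 6: val = 2, freq = 0
After iteration 7: val = 7, freq = 0
After iteration 8: val = 3, freq = 0
After iteration 9: val = 7, freq = 0
Loop ends.

Final answer: 0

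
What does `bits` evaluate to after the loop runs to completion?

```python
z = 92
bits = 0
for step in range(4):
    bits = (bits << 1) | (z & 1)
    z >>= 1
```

Let's trace through this code step by step.

Initialize: z = 92
Initialize: bits = 0
Entering loop: for step in range(4):
After iteration 1: step = 0, z = 46, bits = 0
After iteration 2: step = 1, z = 23, bits = 0
After iteration 3: step = 2, z = 11, bits = 1
After iteration 4: step = 3, z = 5, bits = 3
Loop ends.

Final answer: 3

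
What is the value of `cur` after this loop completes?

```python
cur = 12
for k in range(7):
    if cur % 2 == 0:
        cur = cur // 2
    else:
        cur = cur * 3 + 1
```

Let's trace through this code step by step.

Initialize: cur = 12
Entering loop: for k in range(7):
After iteration 1: k = 0, cur = 6
After iteration 2: k = 1, cur = 3
After iteration 3: k = 2, cur = 10
After iteration 4: k = 3, cur = 5
After iteration 5: k = 4, cur = 16
After iteration 6: k = 5, cur = 8
After iteration 7: k = 6, cur = 4
Loop ends.

Final answer: 4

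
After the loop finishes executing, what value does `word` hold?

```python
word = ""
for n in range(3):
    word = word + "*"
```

Let's trace through this code step by step.

Initialize: word = ''
Entering loop: for n in range(3):
After iteration 1: n = 0, word = '*'
After iteration 2: n = 1, word = '**'
After iteration 3: n = 2, word = '***'
Loop ends.

Final answer: '***'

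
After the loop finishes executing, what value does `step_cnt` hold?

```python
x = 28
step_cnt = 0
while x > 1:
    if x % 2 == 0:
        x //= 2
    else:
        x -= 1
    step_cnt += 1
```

Let's trace through this code step by step.

Initialize: x = 28
Initialize: step_cnt = 0
Entering loop: while x > 1:
After iteration 1: x = 14, step_cnt = 1
After iteration 2: x = 7, step_cnt = 2
After iteration 3: x = 6, step_cnt = 3
After iteration 4: x = 3, step_cnt = 4
After iteration 5: x = 2, step_cnt = 5
After iteration 6: x = 1, step_cnt = 6
Loop ends.

Final answer: 6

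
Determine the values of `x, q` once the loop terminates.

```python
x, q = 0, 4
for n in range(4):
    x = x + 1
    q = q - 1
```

Let's trace through this code step by step.

Initialize: x = 0
Initialize: q = 4
Entering loop: for n in range(4):
After iteration 1: n = 0, x = 1, q = 3
After iteration 2: n = 1, x = 2, q = 2
After iteration 3: n = 2, x = 3, q = 1
After iteration 4: n = 3, x = 4, q = 0
Loop ends.

Final answer: 4, 0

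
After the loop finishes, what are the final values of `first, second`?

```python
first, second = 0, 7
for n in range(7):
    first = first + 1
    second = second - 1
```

Let's trace through this code step by step.

Initialize: first = 0
Initialize: second = 7
Entering loop: for n in range(7):
After iteration 1: n = 0, first = 1, second = 6
After iteration 2: n = 1, first = 2, second = 5
After iteration 3: n = 2, first = 3, second = 4
After iteration 4: n = 3, first = 4, second = 3
After iteration 5: n = 4, first = 5, second = 2
After iteration 6: n = 5, first = 6, second = 1
After iteration 7: n = 6, first = 7, second = 0
Loop ends.

Final answer: 7, 0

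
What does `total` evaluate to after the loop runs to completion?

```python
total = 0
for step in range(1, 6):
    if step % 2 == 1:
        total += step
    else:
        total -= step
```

Let's trace through this code step by step.

Initialize: total = 0
Entering loop: for step in range(1, 6):
After iteration 1: step = 1, total = 1
After iteration 2: step = 2, total = -1
After iteration 3: step = 3, total = 2
After iteration 4: step = 4, total = -2
After iteration 5: step = 5, total = 3
Loop ends.

Final answer: 3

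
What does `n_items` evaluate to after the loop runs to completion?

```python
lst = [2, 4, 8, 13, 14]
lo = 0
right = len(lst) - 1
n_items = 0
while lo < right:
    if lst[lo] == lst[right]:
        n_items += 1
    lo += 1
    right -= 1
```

Let's trace through this code step by step.

Initialize: lst = [2, 4, 8, 13, 14]
Initialize: lo = 0
Initialize: right = 4
Initialize: n_items = 0
Entering loop: while lo < right:
After iteration 1: lo = 1, right = 3, n_items = 0
After iteration 2: lo = 2, right = 2, n_items = 0
Loop ends.

Final answer: 0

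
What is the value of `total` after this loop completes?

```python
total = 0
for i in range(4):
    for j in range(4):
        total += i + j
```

Let's trace through this code step by step.

Initialize: total = 0
Entering loop: for i in range(4):
After iteration 1: i = 0, total = 6
After iteration 2: i = 1, total = 16
After iteration 3: i = 2, total = 30
After iteration 4: i = 3, total = 48
Loop ends.

Final answer: 48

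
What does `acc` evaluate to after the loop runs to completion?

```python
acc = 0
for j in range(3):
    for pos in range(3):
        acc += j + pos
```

Let's trace through this code step by step.

Initialize: acc = 0
Entering loop: for j in range(3):
After iteration 1: j = 0, acc = 3
After iteration 2: j = 1, acc = 9
After iteration 3: j = 2, acc = 18
Loop ends.

Final answer: 18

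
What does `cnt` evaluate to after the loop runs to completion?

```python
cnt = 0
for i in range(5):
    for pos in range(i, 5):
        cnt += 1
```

Let's trace through this code step by step.

Initialize: cnt = 0
Entering loop: for i in range(5):
After iteration 1: i = 0, cnt = 5
After iteration 2: i = 1, cnt = 9
After iteration 3: i = 2, cnt = 12
After iteration 4: i = 3, cnt = 14
After iteration 5: i = 4, cnt = 15
Loop ends.

Final answer: 15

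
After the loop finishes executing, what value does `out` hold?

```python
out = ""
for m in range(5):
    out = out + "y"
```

Let's trace through this code step by step.

Initialize: out = ''
Entering loop: for m in range(5):
After iteration 1: m = 0, out = 'y'
After iteration 2: m = 1, out = 'yy'
After iteration 3: m = 2, out = 'yyy'
After iteration 4: m = 3, out = 'yyyy'
After iteration 5: m = 4, out = 'yyyyy'
Loop ends.

Final answer: 'yyyyy'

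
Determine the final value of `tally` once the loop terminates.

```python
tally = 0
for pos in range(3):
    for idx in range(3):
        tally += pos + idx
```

Let's trace through this code step by step.

Initialize: tally = 0
Entering loop: for pos in range(3):
After iteration 1: pos = 0, tally = 3
After iteration 2: pos = 1, tally = 9
After iteration 3: pos = 2, tally = 18
Loop ends.

Final answer: 18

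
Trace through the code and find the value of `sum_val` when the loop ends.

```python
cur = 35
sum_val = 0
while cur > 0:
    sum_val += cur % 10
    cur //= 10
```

Let's trace through this code step by step.

Initialize: cur = 35
Initialize: sum_val = 0
Entering loop: while cur > 0:
After iteration 1: cur = 3, sum_val = 5
After iteration 2: cur = 0, sum_val = 8
Loop ends.

Final answer: 8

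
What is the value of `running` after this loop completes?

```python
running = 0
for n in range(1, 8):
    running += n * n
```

Let's trace through this code step by step.

Initialize: running = 0
Entering loop: for n in range(1, 8):
After iteration 1: n = 1, running = 1
After iteration 2: n = 2, running = 5
After iteration 3: n = 3, running = 14
After iteration 4: n = 4, running = 30
After iteration 5: n = 5, running = 55
After iteration 6: n = 6, running = 91
After iteration 7: n = 7, running = 140
Loop ends.

Final answer: 140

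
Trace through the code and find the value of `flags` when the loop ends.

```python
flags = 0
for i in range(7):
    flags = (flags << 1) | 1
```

Let's trace through this code step by step.

Initialize: flags = 0
Entering loop: for i in range(7):
After iteration 1: i = 0, flags = 1
After iteration 2: i = 1, flags = 3
After iteration 3: i = 2, flags = 7
After iteration 4: i = 3, flags = 15
After iteration 5: i = 4, flags = 31
After iteration 6: i = 5, flags = 63
After iteration 7: i = 6, flags = 127
Loop ends.

Final answer: 127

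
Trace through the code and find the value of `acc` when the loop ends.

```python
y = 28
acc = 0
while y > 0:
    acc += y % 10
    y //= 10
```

Let's trace through this code step by step.

Initialize: y = 28
Initialize: acc = 0
Entering loop: while y > 0:
After iteration 1: y = 2, acc = 8
After iteration 2: y = 0, acc = 10
Loop ends.

Final answer: 10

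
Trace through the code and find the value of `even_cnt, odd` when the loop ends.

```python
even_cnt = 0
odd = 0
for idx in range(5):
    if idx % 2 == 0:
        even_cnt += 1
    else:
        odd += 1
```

Let's trace through this code step by step.

Initialize: even_cnt = 0
Initialize: odd = 0
Entering loop: for idx in range(5):
After iteration 1: idx = 0, even_cnt = 1, odd = 0
After iteration 2: idx = 1, even_cnt = 1, odd = 1
After iteration 3: idx = 2, even_cnt = 2, odd = 1
After iteration 4: idx = 3, even_cnt = 2, odd = 2
After iteration 5: idx = 4, even_cnt = 3, odd = 2
Loop ends.

Final answer: 3, 2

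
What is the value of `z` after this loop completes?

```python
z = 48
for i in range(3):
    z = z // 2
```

Let's trace through this code step by step.

Initialize: z = 48
Entering loop: for i in range(3):
After iteration 1: i = 0, z = 24
After iteration 2: i = 1, z = 12
After iteration 3: i = 2, z = 6
Loop ends.

Final answer: 6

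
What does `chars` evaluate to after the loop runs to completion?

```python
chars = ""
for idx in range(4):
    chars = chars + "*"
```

Let's trace through this code step by step.

Initialize: chars = ''
Entering loop: for idx in range(4):
After iteration 1: idx = 0, chars = '*'
After iteration 2: idx = 1, chars = '**'
After iteration 3: idx = 2, chars = '***'
After iteration 4: idx = 3, chars = '****'
Loop ends.

Final answer: '****'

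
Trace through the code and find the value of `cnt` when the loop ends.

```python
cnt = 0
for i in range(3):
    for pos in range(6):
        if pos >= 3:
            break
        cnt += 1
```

Let's trace through this code step by step.

Initialize: cnt = 0
Entering loop: for i in range(3):
After iteration 1: i = 0, cnt = 3
After iteration 2: i = 1, cnt = 6
After iteration 3: i = 2, cnt = 9
Loop ends.

Final answer: 9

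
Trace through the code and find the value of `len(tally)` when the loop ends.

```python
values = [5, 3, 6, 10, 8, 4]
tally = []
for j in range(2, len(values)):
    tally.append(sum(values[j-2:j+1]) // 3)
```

Let's trace through this code step by step.

Initialize: values = [5, 3, 6, 10, 8, 4]
Initialize: tally = []
Entering loop: for j in range(2, len(values)):
After iteration 1: j = 2, tally = [4]
After iteration 2: j = 3, tally = [4, 6]
After iteration 3: j = 4, tally = [4, 6, 8]
After iteration 4: j = 5, tally = [4, 6, 8, 7]
Loop ends.
len(tally) = 4

Final answer: 4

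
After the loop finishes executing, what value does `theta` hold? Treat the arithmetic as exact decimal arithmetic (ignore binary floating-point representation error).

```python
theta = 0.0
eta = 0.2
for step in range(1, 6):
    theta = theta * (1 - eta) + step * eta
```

Let's trace through this code step by step.

Initialize: theta = 0.0
Initialize: eta = 0.2
Entering loop: for step in range(1, 6):
After iteration 1: step = 1, theta = 0.2
After iteration 2: step = 2, theta = 0.56
After iteration 3: step = 3, theta = 1.048
After iteration 4: step = 4, theta = 1.6384
After iteration 5: step = 5, theta = 2.31072
Loop ends.

Final answer: 2.31072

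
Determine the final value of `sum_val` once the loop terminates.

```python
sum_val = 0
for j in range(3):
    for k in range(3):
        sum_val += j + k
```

Let's trace through this code step by step.

Initialize: sum_val = 0
Entering loop: for j in range(3):
After iteration 1: j = 0, sum_val = 3
After iteration 2: j = 1, sum_val = 9
After iteration 3: j = 2, sum_val = 18
Loop ends.

Final answer: 18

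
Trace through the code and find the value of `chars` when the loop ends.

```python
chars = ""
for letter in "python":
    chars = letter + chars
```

Let's trace through this code step by step.

Initialize: chars = ''
Entering loop: for letter in "python":
After iteration 1: letter = 'p', chars = 'p'
After iteration 2: letter = 'y', chars = 'yp'
After iteration 3: letter = 't', chars = 'typ'
After iteration 4: letter = 'h', chars = 'htyp'
After iteration 5: letter = 'o', chars = 'ohtyp'
After iteration 6: letter = 'n', chars = 'nohtyp'
Loop ends.

Final answer: 'nohtyp'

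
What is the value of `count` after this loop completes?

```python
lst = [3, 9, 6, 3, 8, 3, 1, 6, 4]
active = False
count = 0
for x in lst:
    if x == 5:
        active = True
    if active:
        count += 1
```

Let's trace through this code step by step.

Initialize: lst = [3, 9, 6, 3, 8, 3, 1, 6, 4]
Initialize: active = False
Initialize: count = 0
Entering loop: for x in lst:
After iteration 1: x = 3, count = 0
After iteration 2: x = 9, count = 0
After iteration 3: x = 6, count = 0
After iteration 4: x = 3, count = 0
After iteration 5: x = 8, count = 0
After iteration 6: x = 3, count = 0
After iteration 7: x = 1, count = 0
After iteration 8: x = 6, count = 0
After iteration 9: x = 4, count = 0
Loop ends.

Final answer: 0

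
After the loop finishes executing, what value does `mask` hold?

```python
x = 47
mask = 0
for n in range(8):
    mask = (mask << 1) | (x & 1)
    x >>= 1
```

Let's trace through this code step by step.

Initialize: x = 47
Initialize: mask = 0
Entering loop: for n in range(8):
After iteration 1: n = 0, x = 23, mask = 1
After iteration 2: n = 1, x = 11, mask = 3
After iteration 3: n = 2, x = 5, mask = 7
After iteration 4: n = 3, x = 2, mask = 15
After iteration 5: n = 4, x = 1, mask = 30
After iteration 6: n = 5, x = 0, mask = 61
After iteration 7: n = 6, x = 0, mask = 122
After iteration 8: n = 7, x = 0, mask = 244
Loop ends.

Final answer: 244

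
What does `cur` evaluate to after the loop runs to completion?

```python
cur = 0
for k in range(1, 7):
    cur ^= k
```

Let's trace through this code step by step.

Initialize: cur = 0
Entering loop: for k in range(1, 7):
After iteration 1: k = 1, cur = 1
After iteration 2: k = 2, cur = 3
After iteration 3: k = 3, cur = 0
After iteration 4: k = 4, cur = 4
After iteration 5: k = 5, cur = 1
After iteration 6: k = 6, cur = 7
Loop ends.

Final answer: 7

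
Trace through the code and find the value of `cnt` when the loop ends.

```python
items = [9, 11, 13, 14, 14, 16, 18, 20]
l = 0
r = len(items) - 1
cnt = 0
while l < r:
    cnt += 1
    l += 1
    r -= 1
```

Let's trace through this code step by step.

Initialize: items = [9, 11, 13, 14, 14, 16, 18, 20]
Initialize: l = 0
Initialize: r = 7
Initialize: cnt = 0
Entering loop: while l < r:
After iteration 1: l = 1, r = 6, cnt = 1
After iteration 2: l = 2, r = 5, cnt = 2
After iteration 3: l = 3, r = 4, cnt = 3
After iteration 4: l = 4, r = 3, cnt = 4
Loop ends.

Final answer: 4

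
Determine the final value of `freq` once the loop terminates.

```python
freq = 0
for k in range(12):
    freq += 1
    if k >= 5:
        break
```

Let's trace through this code step by step.

Initialize: freq = 0
Entering loop: for k in range(12):
After iteration 1: k = 0, freq = 1
After iteration 2: k = 1, freq = 2
After iteration 3: k = 2, freq = 3
After iteration 4: k = 3, freq = 4
After iteration 5: k = 4, freq = 5
After iteration 6: k = 5, freq = 6
Loop ends.

Final answer: 6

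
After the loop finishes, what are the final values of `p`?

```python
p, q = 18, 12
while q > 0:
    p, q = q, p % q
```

Let's trace through this code step by step.

Initialize: p = 18
Initialize: q = 12
Entering loop: while q > 0:
After iteration 1: p = 12, q = 6
After iteration 2: p = 6, q = 0
Loop ends.

Final answer: 6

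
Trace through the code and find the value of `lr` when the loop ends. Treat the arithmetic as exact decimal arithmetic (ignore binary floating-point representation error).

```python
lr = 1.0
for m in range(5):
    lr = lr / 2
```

Let's trace through this code step by step.

Initialize: lr = 1.0
Entering loop: for m in range(5):
After iteration 1: m = 0, lr = 0.5
After iteration 2: m = 1, lr = 0.25
After iteration 3: m = 2, lr = 0.125
After iteration 4: m = 3, lr = 0.0625
After iteration 5: m = 4, lr = 0.03125
Loop ends.

Final answer: 0.03125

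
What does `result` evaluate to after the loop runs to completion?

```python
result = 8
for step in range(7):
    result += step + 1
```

Let's trace through this code step by step.

Initialize: result = 8
Entering loop: for step in range(7):
After iteration 1: step = 0, result = 9
After iteration 2: step = 1, result = 11
After iteration 3: step = 2, result = 14
After iteration 4: step = 3, result = 18
After iteration 5: step = 4, result = 23
After iteration 6: step = 5, result = 29
After iteration 7: step = 6, result = 36
Loop ends.

Final answer: 36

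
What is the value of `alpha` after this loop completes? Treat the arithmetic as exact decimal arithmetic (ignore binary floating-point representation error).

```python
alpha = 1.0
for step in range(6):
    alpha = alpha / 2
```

Let's trace through this code step by step.

Initialize: alpha = 1.0
Entering loop: for step in range(6):
After iteration 1: step = 0, alpha = 0.5
After iteration 2: step = 1, alpha = 0.25
After iteration 3: step = 2, alpha = 0.125
After iteration 4: step = 3, alpha = 0.0625
After iteration 5: step = 4, alpha = 0.03125
After iteration 6: step = 5, alpha = 0.015625
Loop ends.

Final answer: 0.015625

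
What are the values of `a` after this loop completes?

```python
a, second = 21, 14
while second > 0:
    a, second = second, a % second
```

Let's trace through this code step by step.

Initialize: a = 21
Initialize: second = 14
Entering loop: while second > 0:
After iteration 1: a = 14, second = 7
After iteration 2: a = 7, second = 0
Loop ends.

Final answer: 7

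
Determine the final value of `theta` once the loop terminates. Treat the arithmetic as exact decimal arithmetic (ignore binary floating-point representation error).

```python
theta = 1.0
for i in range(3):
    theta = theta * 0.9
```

Let's trace through this code step by step.

Initialize: theta = 1.0
Entering loop: for i in range(3):
After iteration 1: i = 0, theta = 0.9
After iteration 2: i = 1, theta = 0.81
After iteration 3: i = 2, theta = 0.729
Loop ends.

Final answer: 0.729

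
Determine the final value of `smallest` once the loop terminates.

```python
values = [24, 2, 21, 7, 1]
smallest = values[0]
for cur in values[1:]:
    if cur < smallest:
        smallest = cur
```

Let's trace through this code step by step.

Initialize: values = [24, 2, 21, 7, 1]
Initialize: smallest = 24
Entering loop: for cur in values[1:]:
After iteration 1: cur = 2, smallest = 2
After iteration 2: cur = 21, smallest = 2
After iteration 3: cur = 7, smallest = 2
After iteration 4: cur = 1, smallest = 1
Loop ends.

Final answer: 1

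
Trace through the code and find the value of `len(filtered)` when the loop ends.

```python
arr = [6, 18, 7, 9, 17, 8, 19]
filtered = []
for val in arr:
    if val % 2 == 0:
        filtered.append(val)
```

Let's trace through this code step by step.

Initialize: arr = [6, 18, 7, 9, 17, 8, 19]
Initialize: filtered = []
Entering loop: for val in arr:
After iteration 1: val = 6, filtered = [6]
After iteration 2: val = 18, filtered = [6, 18]
After iteration 3: val = 7, filtered = [6, 18]
After iteration 4: val = 9, filtered = [6, 18]
After iteration 5: val = 17, filtered = [6, 18]
After iteration 6: val = 8, filtered = [6, 18, 8]
After iteration 7: val = 19, filtered = [6, 18, 8]
Loop ends.
len(filtered) = 3

Final answer: 3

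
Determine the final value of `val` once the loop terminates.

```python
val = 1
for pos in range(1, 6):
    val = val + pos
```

Let's trace through this code step by step.

Initialize: val = 1
Entering loop: for pos in range(1, 6):
After iteration 1: pos = 1, val = 2
After iteration 2: pos = 2, val = 4
After iteration 3: pos = 3, val = 7
After iteration 4: pos = 4, val = 11
After iteration 5: pos = 5, val = 16
Loop ends.

Final answer: 16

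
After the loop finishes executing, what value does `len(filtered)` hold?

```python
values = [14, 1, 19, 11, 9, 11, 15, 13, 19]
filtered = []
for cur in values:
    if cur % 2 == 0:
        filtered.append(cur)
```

Let's trace through this code step by step.

Initialize: values = [14, 1, 19, 11, 9, 11, 15, 13, 19]
Initialize: filtered = []
Entering loop: for cur in values:
After iteration 1: cur = 14, filtered = [14]
After iteration 2: cur = 1, filtered = [14]
After iteration 3: cur = 19, filtered = [14]
After iteration 4: cur = 11, filtered = [14]
After iteration 5: cur = 9, filtered = [14]
After iteration 6: cur = 11, filtered = [14]
After iteration 7: cur = 15, filtered = [14]
After iteration 8: cur = 13, filtered = [14]
After iteration 9: cur = 19, filtered = [14]
Loop ends.
len(filtered) = 1

Final answer: 1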